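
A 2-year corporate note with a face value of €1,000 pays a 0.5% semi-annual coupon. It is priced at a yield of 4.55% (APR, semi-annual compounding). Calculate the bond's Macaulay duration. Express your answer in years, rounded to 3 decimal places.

1.992 years

Periodic yield y = 0.02275. Discount each cash flow and weight by its period:
  t   CF        PV=CF/(1+0.02275)^t    t·PV
  1         2.50         2.4444         2.4444
  2         2.50         2.3900         4.7800
  3         2.50         2.3369         7.0106
  4     1,002.50       916.2341     3,664.9362
  Σ                    923.4053     3,679.1712
Price P = Σ PV = 923.4053.
Macaulay duration = Σ(t·PV) / P = 3,679.1712 / 923.4053 = 3.98435 half-year periods.
In years: 3.98435 / 2 = 1.99218 years.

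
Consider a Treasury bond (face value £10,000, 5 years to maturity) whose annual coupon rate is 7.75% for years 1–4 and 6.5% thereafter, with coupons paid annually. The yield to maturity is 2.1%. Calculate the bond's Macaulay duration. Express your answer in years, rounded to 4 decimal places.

4.4071 years

Periodic yield y = 0.021. Discount each cash flow and weight by its year:
  t   CF        PV=CF/(1+0.021)^t    t·PV
  1       775.00       759.0597       759.0597
  2       775.00       743.4474     1,486.8947
  3       775.00       728.1561     2,184.4682
  4       775.00       713.1793     2,852.7172
  5    10,650.00     9,598.8874    47,994.4370
  Σ                 12,542.7299    55,277.5769
Price P = Σ PV = 12,542.7299.
Macaulay duration = Σ(t·PV) / P = 55,277.5769 / 12,542.7299 = 4.40714 years.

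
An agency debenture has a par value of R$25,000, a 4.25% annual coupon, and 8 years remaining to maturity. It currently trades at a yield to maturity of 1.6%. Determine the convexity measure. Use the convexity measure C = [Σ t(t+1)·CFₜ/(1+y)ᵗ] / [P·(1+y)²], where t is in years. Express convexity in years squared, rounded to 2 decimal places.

58.77

With y = 0.016:
  t   CF        PV=CF/(1+0.016)^t    t·PV        t(t+1)·PV
  1     1,062.50     1,045.7677     1,045.7677       2,091.5354
  2     1,062.50     1,029.2989     2,058.5979       6,175.7936
  3     1,062.50     1,013.0895     3,039.2685      12,157.0740
  4     1,062.50       997.1353     3,988.5413      19,942.7067
  5     1,062.50       981.4324     4,907.1621      29,442.9725
  6     1,062.50       965.9768     5,795.8607      40,571.0251
  7     1,062.50       950.7646     6,655.3519      53,242.8151
  8    26,062.50    22,954.4245   183,635.3959   1,652,718.5635
  Σ                 29,937.8897   211,125.9461   1,816,342.4861
P = 29,937.8897.
Convexity = Σ t(t+1)·PV / [P·(1+y)²] = 1,816,342.4861 / (29,937.8897 × 1.032256) = 58.77453.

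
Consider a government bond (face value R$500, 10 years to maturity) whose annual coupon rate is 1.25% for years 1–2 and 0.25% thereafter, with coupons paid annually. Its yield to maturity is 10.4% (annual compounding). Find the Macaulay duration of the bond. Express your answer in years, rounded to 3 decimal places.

Periodic yield y = 0.104. Discount each cash flow and weight by its year:
  t   CF        PV=CF/(1+0.104)^t    t·PV
  1         6.25         5.6612         5.6612
  2         6.25         5.1279        10.2559
  3         1.25         0.9290         2.7869
  4         1.25         0.8415         3.3658
  5         1.25         0.7622         3.8110
  6         1.25         0.6904         4.1424
  7         1.25         0.6254         4.3775
  8         1.25         0.5664         4.5316
  9         1.25         0.5131         4.6178
  10      501.25       186.3647     1,863.6470
  Σ                    202.0818     1,907.1969
Price P = Σ PV = 202.0818.
Macaulay duration = Σ(t·PV) / P = 1,907.1969 / 202.0818 = 9.43775 years.

9.438 years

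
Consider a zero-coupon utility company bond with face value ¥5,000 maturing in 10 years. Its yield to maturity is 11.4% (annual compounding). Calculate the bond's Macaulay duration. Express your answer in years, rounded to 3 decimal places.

A zero-coupon bond has a single cash flow at maturity, so its Macaulay duration equals its maturity: 10 years.

10.000 years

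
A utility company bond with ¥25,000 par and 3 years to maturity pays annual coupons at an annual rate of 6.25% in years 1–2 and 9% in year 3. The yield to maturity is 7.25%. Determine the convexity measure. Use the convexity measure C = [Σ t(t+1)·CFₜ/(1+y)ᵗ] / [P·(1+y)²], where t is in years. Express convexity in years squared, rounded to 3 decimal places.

9.639

With y = 0.0725:
  t   CF        PV=CF/(1+0.0725)^t    t·PV        t(t+1)·PV
  1     1,562.50     1,456.8765     1,456.8765       2,913.7529
  2     1,562.50     1,358.3930     2,716.7859       8,150.3578
  3    27,250.00    22,088.9262    66,266.7786     265,067.1143
  Σ                 24,904.1956    70,440.4410     276,131.2250
P = 24,904.1956.
Convexity = Σ t(t+1)·PV / [P·(1+y)²] = 276,131.2250 / (24,904.1956 × 1.150256) = 9.63936.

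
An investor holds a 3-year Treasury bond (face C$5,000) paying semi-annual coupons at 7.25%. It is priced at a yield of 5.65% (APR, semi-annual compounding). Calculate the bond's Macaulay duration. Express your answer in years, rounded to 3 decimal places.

2.756 years

Periodic yield y = 0.02825. Discount each cash flow and weight by its period:
  t   CF        PV=CF/(1+0.02825)^t    t·PV
  1       181.25       176.2704       176.2704
  2       181.25       171.4275       342.8551
  3       181.25       166.7178       500.1533
  4       181.25       162.1374       648.5495
  5       181.25       157.6828       788.4142
  6     5,181.25     4,383.7143    26,302.2856
  Σ                  5,217.9501    28,758.5280
Price P = Σ PV = 5,217.9501.
Macaulay duration = Σ(t·PV) / P = 28,758.5280 / 5,217.9501 = 5.51146 half-year periods.
In years: 5.51146 / 2 = 2.75573 years.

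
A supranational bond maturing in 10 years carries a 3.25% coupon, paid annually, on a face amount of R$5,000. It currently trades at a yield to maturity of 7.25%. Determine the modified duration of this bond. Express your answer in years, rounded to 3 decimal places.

7.846 years

Periodic yield y = 0.0725. First find Macaulay duration:
  t   CF        PV=CF/(1+0.0725)^t    t·PV
  1       162.50       151.5152       151.5152
  2       162.50       141.2729       282.5457
  3       162.50       131.7230       395.1689
  4       162.50       122.8186       491.2744
  5       162.50       114.5162       572.5809
  6       162.50       106.7750       640.6500
  7       162.50        99.5571       696.8997
  8       162.50        92.8271       742.6171
  9       162.50        86.5521       778.9690
  10    5,162.50     2,563.8172    25,638.1720
  Σ                  3,611.3743    30,390.3928
P = 3,611.3743; Macaulay duration = 30,390.3928 / 3,611.3743 = 8.41519 years.
Modified duration = D_Mac / (1 + y) = 8.41519 / 1.0725 = 7.84633 years.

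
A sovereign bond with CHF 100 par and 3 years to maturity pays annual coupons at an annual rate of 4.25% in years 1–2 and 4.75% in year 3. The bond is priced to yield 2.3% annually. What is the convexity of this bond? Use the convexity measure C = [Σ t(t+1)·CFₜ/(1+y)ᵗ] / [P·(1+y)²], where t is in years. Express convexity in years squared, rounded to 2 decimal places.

With y = 0.023:
  t   CF        PV=CF/(1+0.023)^t    t·PV        t(t+1)·PV
  1         4.25         4.1544         4.1544           8.3089
  2         4.25         4.0610         8.1221          24.3663
  3       104.75        97.8424       293.5272       1,174.1089
  Σ                    106.0579       305.8038       1,206.7840
P = 106.0579.
Convexity = Σ t(t+1)·PV / [P·(1+y)²] = 1,206.7840 / (106.0579 × 1.046529) = 10.87265.

10.87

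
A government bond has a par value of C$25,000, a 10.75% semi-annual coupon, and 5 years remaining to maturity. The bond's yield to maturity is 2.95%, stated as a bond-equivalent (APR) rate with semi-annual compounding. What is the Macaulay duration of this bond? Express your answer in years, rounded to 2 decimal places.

4.16 years

Periodic yield y = 0.01475. Discount each cash flow and weight by its period:
  t   CF        PV=CF/(1+0.01475)^t    t·PV
  1     1,343.75     1,324.2178     1,324.2178
  2     1,343.75     1,304.9695     2,609.9390
  3     1,343.75     1,286.0010     3,858.0029
  4     1,343.75     1,267.3082     5,069.2327
  5     1,343.75     1,248.8871     6,244.4355
  6     1,343.75     1,230.7338     7,384.4026
  7     1,343.75     1,212.8443     8,489.9102
  8     1,343.75     1,195.2149     9,561.7192
  9     1,343.75     1,177.8417    10,600.5756
  10   26,343.75    22,755.5322   227,555.3216
  Σ                 34,003.5504   282,697.7571
Price P = Σ PV = 34,003.5504.
Macaulay duration = Σ(t·PV) / P = 282,697.7571 / 34,003.5504 = 8.31377 half-year periods.
In years: 8.31377 / 2 = 4.15689 years.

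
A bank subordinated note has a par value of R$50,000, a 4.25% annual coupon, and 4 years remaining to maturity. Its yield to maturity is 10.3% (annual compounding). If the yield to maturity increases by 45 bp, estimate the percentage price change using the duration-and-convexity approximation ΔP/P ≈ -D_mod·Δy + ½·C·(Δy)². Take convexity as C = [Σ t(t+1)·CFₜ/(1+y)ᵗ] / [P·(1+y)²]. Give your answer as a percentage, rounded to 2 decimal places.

With y = 0.103:
  t   CF        PV=CF/(1+0.103)^t    t·PV        t(t+1)·PV
  1     2,125.00     1,926.5639     1,926.5639       3,853.1278
  2     2,125.00     1,746.6581     3,493.3163      10,479.9488
  3     2,125.00     1,583.5522     4,750.6567      19,002.6270
  4    52,125.00    35,216.3238   140,865.2951     704,326.4757
  Σ                 40,473.0981   151,035.8321     737,662.1793
P = 40,473.0981; D_Mac = 3.73176 yrs; D_mod = 3.38328 yrs; C = 14.98097.
Duration effect: -3.38328 × (+0.0045) = -0.015225
Convexity effect: 0.5 × 14.98097 × (0.0045)² = +0.0001517
ΔP/P ≈ -0.015225 + 0.0001517 = -0.015073 = -1.5073%.

-1.51%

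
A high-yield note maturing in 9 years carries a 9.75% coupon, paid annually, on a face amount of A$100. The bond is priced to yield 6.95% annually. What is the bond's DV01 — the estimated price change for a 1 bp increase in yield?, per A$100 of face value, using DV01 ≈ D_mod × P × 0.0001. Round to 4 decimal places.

Periodic yield y = 0.0695.
  t   CF        PV=CF/(1+0.0695)^t    t·PV
  1         9.75         9.1164         9.1164
  2         9.75         8.5240        17.0480
  3         9.75         7.9701        23.9102
  4         9.75         7.4521        29.8086
  5         9.75         6.9679        34.8394
  6         9.75         6.5151        39.0905
  7         9.75         6.0917        42.6420
  8         9.75         5.6958        45.5668
  9       109.75        59.9484       539.5354
  Σ                    118.2815       781.5572
P = 118.2815; D_Mac = 6.60760 yrs; D_mod = 6.17822 yrs.
DV01 ≈ 6.17822 × 118.2815 × 0.0001 = 0.073077.

A$0.0731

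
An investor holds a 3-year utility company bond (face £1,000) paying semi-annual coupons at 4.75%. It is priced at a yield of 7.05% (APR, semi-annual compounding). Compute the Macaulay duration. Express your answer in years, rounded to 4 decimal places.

Periodic yield y = 0.03525. Discount each cash flow and weight by its period:
  t   CF        PV=CF/(1+0.03525)^t    t·PV
  1        23.75        22.9413        22.9413
  2        23.75        22.1602        44.3203
  3        23.75        21.4056        64.2169
  4        23.75        20.6768        82.7071
  5        23.75        19.9727        99.8636
  6     1,023.75       831.6153     4,989.6919
  Σ                    938.7719     5,303.7412
Price P = Σ PV = 938.7719.
Macaulay duration = Σ(t·PV) / P = 5,303.7412 / 938.7719 = 5.64966 half-year periods.
In years: 5.64966 / 2 = 2.82483 years.

2.8248 years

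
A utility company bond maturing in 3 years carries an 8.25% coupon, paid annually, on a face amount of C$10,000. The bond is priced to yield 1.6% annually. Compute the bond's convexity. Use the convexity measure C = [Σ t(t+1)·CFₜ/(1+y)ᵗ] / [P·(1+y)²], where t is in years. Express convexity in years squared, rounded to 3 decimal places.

With y = 0.016:
  t   CF        PV=CF/(1+0.016)^t    t·PV        t(t+1)·PV
  1       825.00       812.0079       812.0079       1,624.0157
  2       825.00       799.2203     1,598.4407       4,795.3221
  3    10,825.00    10,321.5942    30,964.7826     123,859.1306
  Σ                 11,932.8224    33,375.2312     130,278.4684
P = 11,932.8224.
Convexity = Σ t(t+1)·PV / [P·(1+y)²] = 130,278.4684 / (11,932.8224 × 1.032256) = 10.57650.

10.577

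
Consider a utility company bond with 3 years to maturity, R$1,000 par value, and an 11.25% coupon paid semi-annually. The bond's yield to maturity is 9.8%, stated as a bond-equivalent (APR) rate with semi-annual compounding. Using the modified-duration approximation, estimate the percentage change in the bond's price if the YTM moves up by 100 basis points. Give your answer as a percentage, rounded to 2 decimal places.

Periodic yield y = 0.049. Modified duration first:
  t   CF        PV=CF/(1+0.049)^t    t·PV
  1        56.25        53.6225        53.6225
  2        56.25        51.1177       102.2355
  3        56.25        48.7300       146.1899
  4        56.25        46.4537       185.8149
  5        56.25        44.2838       221.4191
  6     1,056.25       792.7090     4,756.2540
  Σ                  1,036.9167     5,465.5359
P = 1,036.9167; D_Mac = 5.27095 half-year periods = 2.63547 yrs; D_mod = 2.63547/(1+0.049) = 2.51237 yrs.
ΔP/P ≈ -D_mod · Δy = -2.51237 × (+0.01) = -0.025124 = -2.5124%.

-2.51%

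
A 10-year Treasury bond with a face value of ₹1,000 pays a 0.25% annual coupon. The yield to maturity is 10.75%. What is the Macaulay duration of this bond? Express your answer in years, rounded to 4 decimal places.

Periodic yield y = 0.1075. Discount each cash flow and weight by its year:
  t   CF        PV=CF/(1+0.1075)^t    t·PV
  1         2.50         2.2573         2.2573
  2         2.50         2.0382         4.0765
  3         2.50         1.8404         5.5212
  4         2.50         1.6617         6.6470
  5         2.50         1.5004         7.5022
  6         2.50         1.3548         8.1288
  7         2.50         1.2233         8.5631
  8         2.50         1.1046         8.8365
  9         2.50         0.9973         8.9761
  10    1,002.50       361.1163     3,611.1625
  Σ                    375.0944     3,671.6713
Price P = Σ PV = 375.0944.
Macaulay duration = Σ(t·PV) / P = 3,671.6713 / 375.0944 = 9.78866 years.

9.7887 years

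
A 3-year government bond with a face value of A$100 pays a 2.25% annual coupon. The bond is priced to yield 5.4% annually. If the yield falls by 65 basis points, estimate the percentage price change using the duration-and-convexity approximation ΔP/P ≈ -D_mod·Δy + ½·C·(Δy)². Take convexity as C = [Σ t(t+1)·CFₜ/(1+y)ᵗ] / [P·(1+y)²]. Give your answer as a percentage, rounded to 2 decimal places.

With y = 0.054:
  t   CF        PV=CF/(1+0.054)^t    t·PV        t(t+1)·PV
  1         2.25         2.1347         2.1347           4.2694
  2         2.25         2.0254         4.0507          12.1521
  3       102.25        87.3256       261.9767       1,047.9070
  Σ                     91.4857       268.1622       1,064.3286
P = 91.4857; D_Mac = 2.93119 yrs; D_mod = 2.78102 yrs; C = 10.47229.
Duration effect: -2.78102 × (-0.0065) = +0.018077
Convexity effect: 0.5 × 10.47229 × (-0.0065)² = +0.0002212
ΔP/P ≈ +0.018077 + 0.0002212 = +0.018298 = +1.8298%.

+1.83%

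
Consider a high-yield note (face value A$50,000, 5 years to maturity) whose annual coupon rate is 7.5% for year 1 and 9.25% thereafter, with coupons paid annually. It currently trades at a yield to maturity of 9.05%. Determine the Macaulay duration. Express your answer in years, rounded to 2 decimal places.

Periodic yield y = 0.0905. Discount each cash flow and weight by its year:
  t   CF        PV=CF/(1+0.0905)^t    t·PV
  1     3,750.00     3,438.7895     3,438.7895
  2     4,625.00     3,889.2011     7,778.4022
  3     4,625.00     3,566.4384    10,699.3152
  4     4,625.00     3,270.4616    13,081.8465
  5    54,625.00    35,421.1862   177,105.9308
  Σ                 49,586.0768   212,104.2842
Price P = Σ PV = 49,586.0768.
Macaulay duration = Σ(t·PV) / P = 212,104.2842 / 49,586.0768 = 4.27750 years.

4.28 years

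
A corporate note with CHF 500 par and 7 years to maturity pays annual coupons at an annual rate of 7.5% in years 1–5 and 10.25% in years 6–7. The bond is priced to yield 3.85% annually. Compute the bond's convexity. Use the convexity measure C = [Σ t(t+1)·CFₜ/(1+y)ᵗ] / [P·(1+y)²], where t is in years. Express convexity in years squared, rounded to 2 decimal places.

With y = 0.0385:
  t   CF        PV=CF/(1+0.0385)^t    t·PV        t(t+1)·PV
  1        37.50        36.1098        36.1098          72.2195
  2        37.50        34.7711        69.5422         208.6265
  3        37.50        33.4820       100.4461         401.7843
  4        37.50        32.2408       128.9630         644.8152
  5        37.50        31.0455       155.2275         931.3652
  6        51.25        40.8559       245.1354       1,715.9481
  7       551.25       423.1585     2,962.1097      23,696.8775
  Σ                    631.6636     3,697.5337      27,671.6364
P = 631.6636.
Convexity = Σ t(t+1)·PV / [P·(1+y)²] = 27,671.6364 / (631.6636 × 1.078482) = 40.61963.

40.62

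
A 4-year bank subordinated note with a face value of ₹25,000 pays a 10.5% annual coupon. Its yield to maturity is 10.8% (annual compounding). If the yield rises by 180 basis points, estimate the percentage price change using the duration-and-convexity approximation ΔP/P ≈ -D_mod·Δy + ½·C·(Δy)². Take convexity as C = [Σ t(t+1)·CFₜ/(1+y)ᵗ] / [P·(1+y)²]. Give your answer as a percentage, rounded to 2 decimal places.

With y = 0.108:
  t   CF        PV=CF/(1+0.108)^t    t·PV        t(t+1)·PV
  1     2,625.00     2,369.1336     2,369.1336       4,738.2671
  2     2,625.00     2,138.2072     4,276.4144      12,829.2432
  3     2,625.00     1,929.7899     5,789.3697      23,157.4787
  4    27,625.00    18,329.1888    73,316.7553     366,583.7764
  Σ                 24,766.3195    85,751.6729     407,308.7654
P = 24,766.3195; D_Mac = 3.46243 yrs; D_mod = 3.12494 yrs; C = 13.39624.
Duration effect: -3.12494 × (+0.018) = -0.056249
Convexity effect: 0.5 × 13.39624 × (0.018)² = +0.0021702
ΔP/P ≈ -0.056249 + 0.0021702 = -0.054079 = -5.4079%.

-5.41%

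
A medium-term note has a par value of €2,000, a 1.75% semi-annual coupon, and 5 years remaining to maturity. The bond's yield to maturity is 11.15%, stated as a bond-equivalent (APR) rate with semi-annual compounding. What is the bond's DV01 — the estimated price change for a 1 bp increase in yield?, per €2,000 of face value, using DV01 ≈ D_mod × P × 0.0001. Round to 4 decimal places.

Periodic yield y = 0.05575.
  t   CF        PV=CF/(1+0.05575)^t    t·PV
  1        17.50        16.5759        16.5759
  2        17.50        15.7006        31.4012
  3        17.50        14.8715        44.6145
  4        17.50        14.0862        56.3448
  5        17.50        13.3424        66.7118
  6        17.50        12.6378        75.8268
  7        17.50        11.9704        83.7931
  8        17.50        11.3383        90.7067
  9        17.50        10.7396        96.6564
  10    2,017.50     1,172.7424    11,727.4244
  Σ                  1,294.0052    12,290.0556
P = 1,294.0052; D_Mac = 9.49769 half-year periods = 4.74884 yrs; D_mod = 4.49808 yrs.
DV01 ≈ 4.49808 × 1,294.0052 × 0.0001 = 0.582053.

€0.5821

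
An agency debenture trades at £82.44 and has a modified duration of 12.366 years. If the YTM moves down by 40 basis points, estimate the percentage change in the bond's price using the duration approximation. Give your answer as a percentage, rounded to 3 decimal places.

Duration approximation: ΔP/P ≈ -D_mod · Δy = -12.366 × (-0.004) = +0.049464.
As a percentage: +4.9464%.

+4.946%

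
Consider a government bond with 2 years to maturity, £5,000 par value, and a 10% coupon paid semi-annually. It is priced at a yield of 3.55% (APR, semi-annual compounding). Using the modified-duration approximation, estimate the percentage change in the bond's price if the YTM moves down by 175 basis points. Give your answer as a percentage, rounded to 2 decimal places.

Periodic yield y = 0.01775. Modified duration first:
  t   CF        PV=CF/(1+0.01775)^t    t·PV
  1       250.00       245.6399       245.6399
  2       250.00       241.3558       482.7117
  3       250.00       237.1465       711.4394
  4     5,250.00     4,893.2213    19,572.8853
  Σ                  5,617.3635    21,012.6762
P = 5,617.3635; D_Mac = 3.74067 half-year periods = 1.87033 yrs; D_mod = 1.87033/(1+0.01775) = 1.83771 yrs.
ΔP/P ≈ -D_mod · Δy = -1.83771 × (-0.0175) = +0.032160 = +3.2160%.

+3.22%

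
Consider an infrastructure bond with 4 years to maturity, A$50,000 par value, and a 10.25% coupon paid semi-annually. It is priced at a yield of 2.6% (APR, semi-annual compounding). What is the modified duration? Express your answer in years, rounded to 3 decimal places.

Periodic yield y = 0.013. First find Macaulay duration:
  t   CF        PV=CF/(1+0.013)^t    t·PV
  1     2,562.50     2,529.6150     2,529.6150
  2     2,562.50     2,497.1520     4,994.3041
  3     2,562.50     2,465.1057     7,395.3170
  4     2,562.50     2,433.4705     9,733.8822
  5     2,562.50     2,402.2414    12,011.2070
  6     2,562.50     2,371.4130    14,228.4782
  7     2,562.50     2,340.9803    16,386.8620
  8    52,562.50    47,402.4130   379,219.3044
  Σ                 64,442.3910   446,498.9698
P = 64,442.3910; Macaulay duration = 446,498.9698 / 64,442.3910 = 6.92865 half-year periods = 3.46433 years.
Modified duration = D_Mac / (1 + y) = 3.46433 / 1.013 = 3.41987 years.

3.420 years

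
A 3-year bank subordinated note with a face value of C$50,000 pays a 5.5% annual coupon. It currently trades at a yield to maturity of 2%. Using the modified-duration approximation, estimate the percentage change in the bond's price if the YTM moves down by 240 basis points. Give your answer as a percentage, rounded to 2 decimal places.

+6.72%

Periodic yield y = 0.02. Modified duration first:
  t   CF        PV=CF/(1+0.02)^t    t·PV
  1     2,750.00     2,696.0784     2,696.0784
  2     2,750.00     2,643.2141     5,286.4283
  3    52,750.00    49,707.5031   149,122.5094
  Σ                 55,046.7957   157,105.0162
P = 55,046.7957; D_Mac = 2.85403 yrs; D_mod = 2.85403/(1+0.02) = 2.79807 yrs.
ΔP/P ≈ -D_mod · Δy = -2.79807 × (-0.024) = +0.067154 = +6.7154%.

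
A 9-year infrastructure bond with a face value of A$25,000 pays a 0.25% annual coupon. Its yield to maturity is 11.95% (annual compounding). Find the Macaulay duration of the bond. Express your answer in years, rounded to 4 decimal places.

Periodic yield y = 0.1195. Discount each cash flow and weight by its year:
  t   CF        PV=CF/(1+0.1195)^t    t·PV
  1        62.50        55.8285        55.8285
  2        62.50        49.8691        99.7383
  3        62.50        44.5459       133.6377
  4        62.50        39.7909       159.1635
  5        62.50        35.5434       177.7172
  6        62.50        31.7494       190.4964
  7        62.50        28.3603       198.5223
  8        62.50        25.3330       202.6643
  9    25,062.50     9,074.1825    81,667.6423
  Σ                  9,385.2031    82,885.4106
Price P = Σ PV = 9,385.2031.
Macaulay duration = Σ(t·PV) / P = 82,885.4106 / 9,385.2031 = 8.83150 years.

8.8315 years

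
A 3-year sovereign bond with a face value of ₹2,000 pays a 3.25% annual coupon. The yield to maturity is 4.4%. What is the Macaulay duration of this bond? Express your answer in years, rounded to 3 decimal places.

Periodic yield y = 0.044. Discount each cash flow and weight by its year:
  t   CF        PV=CF/(1+0.044)^t    t·PV
  1        65.00        62.2605        62.2605
  2        65.00        59.6365       119.2731
  3     2,065.00     1,814.7573     5,444.2720
  Σ                  1,936.6544     5,625.8056
Price P = Σ PV = 1,936.6544.
Macaulay duration = Σ(t·PV) / P = 5,625.8056 / 1,936.6544 = 2.90491 years.

2.905 years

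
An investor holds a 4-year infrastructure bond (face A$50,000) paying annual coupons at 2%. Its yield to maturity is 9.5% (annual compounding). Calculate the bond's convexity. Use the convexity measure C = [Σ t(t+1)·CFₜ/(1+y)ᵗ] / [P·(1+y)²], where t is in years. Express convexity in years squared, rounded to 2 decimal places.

With y = 0.095:
  t   CF        PV=CF/(1+0.095)^t    t·PV        t(t+1)·PV
  1     1,000.00       913.2420       913.2420       1,826.4840
  2     1,000.00       834.0110     1,668.0219       5,004.0658
  3     1,000.00       761.6539     2,284.9616       9,139.8462
  4    51,000.00    35,474.2890   141,897.1559     709,485.7794
  Σ                 37,983.1958   146,763.3814     725,456.1754
P = 37,983.1958.
Convexity = Σ t(t+1)·PV / [P·(1+y)²] = 725,456.1754 / (37,983.1958 × 1.199025) = 15.92911.

15.93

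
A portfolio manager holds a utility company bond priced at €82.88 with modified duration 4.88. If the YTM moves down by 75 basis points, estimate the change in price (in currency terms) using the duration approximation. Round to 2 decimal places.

Duration approximation: ΔP/P ≈ -D_mod · Δy = -4.88 × (-0.0075) = +0.036600.
ΔP ≈ 82.88 × (+0.036600) = +3.033408.

+€3.03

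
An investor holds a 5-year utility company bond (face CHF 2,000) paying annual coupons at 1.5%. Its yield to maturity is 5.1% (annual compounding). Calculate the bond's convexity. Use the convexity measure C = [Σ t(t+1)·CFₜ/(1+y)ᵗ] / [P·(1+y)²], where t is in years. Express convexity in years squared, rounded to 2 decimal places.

With y = 0.051:
  t   CF        PV=CF/(1+0.051)^t    t·PV        t(t+1)·PV
  1        30.00        28.5442        28.5442          57.0885
  2        30.00        27.1591        54.3183         162.9548
  3        30.00        25.8412        77.5237         310.0947
  4        30.00        24.5873        98.3491         491.7455
  5     2,030.00     1,583.0056     7,915.0281      47,490.1687
  Σ                  1,689.1375     8,173.7634      48,512.0522
P = 1,689.1375.
Convexity = Σ t(t+1)·PV / [P·(1+y)²] = 48,512.0522 / (1,689.1375 × 1.104601) = 26.00035.

26.00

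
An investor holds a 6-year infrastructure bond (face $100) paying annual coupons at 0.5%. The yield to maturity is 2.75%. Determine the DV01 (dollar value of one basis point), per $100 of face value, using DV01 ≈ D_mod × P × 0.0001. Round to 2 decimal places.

$0.05

Periodic yield y = 0.0275.
  t   CF        PV=CF/(1+0.0275)^t    t·PV
  1         0.50         0.4866         0.4866
  2         0.50         0.4736         0.9472
  3         0.50         0.4609         1.3828
  4         0.50         0.4486         1.7943
  5         0.50         0.4366         2.1829
  6       100.50        85.4034       512.4203
  Σ                     87.7097       519.2141
P = 87.7097; D_Mac = 5.91969 yrs; D_mod = 5.76126 yrs.
DV01 ≈ 5.76126 × 87.7097 × 0.0001 = 0.050532.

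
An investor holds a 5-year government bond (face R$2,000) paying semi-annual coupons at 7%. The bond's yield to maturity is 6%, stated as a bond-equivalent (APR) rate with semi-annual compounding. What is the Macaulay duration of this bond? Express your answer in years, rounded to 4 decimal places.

4.3209 years

Periodic yield y = 0.03. Discount each cash flow and weight by its period:
  t   CF        PV=CF/(1+0.03)^t    t·PV
  1        70.00        67.9612        67.9612
  2        70.00        65.9817       131.9634
  3        70.00        64.0599       192.1797
  4        70.00        62.1941       248.7764
  5        70.00        60.3826       301.9131
  6        70.00        58.6239       351.7434
  7        70.00        56.9164       398.4148
  8        70.00        55.2586       442.0692
  9        70.00        53.6492       482.8425
  10    2,070.00     1,540.2744    15,402.7440
  Σ                  2,085.3020    18,020.6078
Price P = Σ PV = 2,085.3020.
Macaulay duration = Σ(t·PV) / P = 18,020.6078 / 2,085.3020 = 8.64173 half-year periods.
In years: 8.64173 / 2 = 4.32086 years.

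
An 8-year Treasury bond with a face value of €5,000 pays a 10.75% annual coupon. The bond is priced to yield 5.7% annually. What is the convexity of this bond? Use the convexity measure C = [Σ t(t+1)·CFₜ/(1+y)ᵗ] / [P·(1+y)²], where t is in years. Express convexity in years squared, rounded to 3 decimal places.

43.850

With y = 0.057:
  t   CF        PV=CF/(1+0.057)^t    t·PV        t(t+1)·PV
  1       537.50       508.5147       508.5147       1,017.0293
  2       537.50       481.0924       962.1848       2,886.5544
  3       537.50       455.1489     1,365.4467       5,461.7869
  4       537.50       430.6045     1,722.4178       8,612.0891
  5       537.50       407.3836     2,036.9180      12,221.5077
  6       537.50       385.4149     2,312.4896      16,187.4275
  7       537.50       364.6310     2,552.4168      20,419.3345
  8     5,537.50     3,553.9707    28,431.7655     255,885.8891
  Σ                  6,586.7606    39,892.1539     322,691.6185
P = 6,586.7606.
Convexity = Σ t(t+1)·PV / [P·(1+y)²] = 322,691.6185 / (6,586.7606 × 1.117249) = 43.84962.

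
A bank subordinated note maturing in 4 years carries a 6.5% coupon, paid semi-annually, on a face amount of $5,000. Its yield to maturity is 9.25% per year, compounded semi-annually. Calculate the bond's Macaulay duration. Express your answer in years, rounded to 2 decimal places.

Periodic yield y = 0.04625. Discount each cash flow and weight by its period:
  t   CF        PV=CF/(1+0.04625)^t    t·PV
  1       162.50       155.3166       155.3166
  2       162.50       148.4508       296.9015
  3       162.50       141.8884       425.6653
  4       162.50       135.6162       542.4647
  5       162.50       129.6212       648.1060
  6       162.50       123.8912       743.3473
  7       162.50       118.4145       828.9018
  8     5,162.50     3,595.6408    28,765.1262
  Σ                  4,548.8397    32,405.8294
Price P = Σ PV = 4,548.8397.
Macaulay duration = Σ(t·PV) / P = 32,405.8294 / 4,548.8397 = 7.12398 half-year periods.
In years: 7.12398 / 2 = 3.56199 years.

3.56 years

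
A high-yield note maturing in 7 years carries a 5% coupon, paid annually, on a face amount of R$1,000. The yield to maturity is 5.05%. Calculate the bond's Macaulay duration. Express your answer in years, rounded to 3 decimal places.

Periodic yield y = 0.0505. Discount each cash flow and weight by its year:
  t   CF        PV=CF/(1+0.0505)^t    t·PV
  1        50.00        47.5964        47.5964
  2        50.00        45.3083        90.6166
  3        50.00        43.1302       129.3907
  4        50.00        41.0569       164.2275
  5        50.00        39.0832       195.4158
  6        50.00        37.2043       223.2261
  7     1,050.00       743.7327     5,206.1292
  Σ                    997.1120     6,056.6023
Price P = Σ PV = 997.1120.
Macaulay duration = Σ(t·PV) / P = 6,056.6023 / 997.1120 = 6.07414 years.

6.074 years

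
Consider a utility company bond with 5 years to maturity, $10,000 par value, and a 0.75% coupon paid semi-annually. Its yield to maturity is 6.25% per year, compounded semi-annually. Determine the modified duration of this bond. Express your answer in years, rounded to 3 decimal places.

4.753 years

Periodic yield y = 0.03125. First find Macaulay duration:
  t   CF        PV=CF/(1+0.03125)^t    t·PV
  1        37.50        36.3636        36.3636
  2        37.50        35.2617        70.5234
  3        37.50        34.1932       102.5795
  4        37.50        33.1570       132.6281
  5        37.50        32.1523       160.7613
  6        37.50        31.1779       187.0677
  7        37.50        30.2332       211.6321
  8        37.50        29.3170       234.5360
  9        37.50        28.4286       255.8575
  10   10,037.50     7,378.8035    73,788.0346
  Σ                  7,669.0880    75,179.9838
P = 7,669.0880; Macaulay duration = 75,179.9838 / 7,669.0880 = 9.80299 half-year periods = 4.90149 years.
Modified duration = D_Mac / (1 + y) = 4.90149 / 1.03125 = 4.75296 years.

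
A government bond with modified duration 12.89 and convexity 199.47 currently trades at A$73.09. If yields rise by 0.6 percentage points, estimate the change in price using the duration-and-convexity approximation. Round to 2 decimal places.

Duration effect: -D_mod·Δy = -12.89 × (+0.006) = -0.077340
Convexity effect: ½·C·(Δy)² = 0.5 × 199.47 × (0.006)² = +0.00359046
ΔP/P ≈ -0.077340 + 0.00359046 = -0.07374954
ΔP ≈ 73.09 × (-0.07374954) = -5.3903538786.

-A$5.39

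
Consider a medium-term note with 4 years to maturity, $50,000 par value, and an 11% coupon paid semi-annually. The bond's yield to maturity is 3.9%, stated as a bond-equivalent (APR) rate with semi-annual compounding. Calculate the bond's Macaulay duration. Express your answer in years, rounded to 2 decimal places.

3.42 years

Periodic yield y = 0.0195. Discount each cash flow and weight by its period:
  t   CF        PV=CF/(1+0.0195)^t    t·PV
  1     2,750.00     2,697.4007     2,697.4007
  2     2,750.00     2,645.8074     5,291.6149
  3     2,750.00     2,595.2010     7,785.6031
  4     2,750.00     2,545.5626    10,182.2502
  5     2,750.00     2,496.8735    12,484.3676
  6     2,750.00     2,449.1158    14,694.6946
  7     2,750.00     2,402.2715    16,815.9003
  8    52,750.00    45,198.5625   361,588.5003
  Σ                 63,030.7950   431,540.3316
Price P = Σ PV = 63,030.7950.
Macaulay duration = Σ(t·PV) / P = 431,540.3316 / 63,030.7950 = 6.84650 half-year periods.
In years: 6.84650 / 2 = 3.42325 years.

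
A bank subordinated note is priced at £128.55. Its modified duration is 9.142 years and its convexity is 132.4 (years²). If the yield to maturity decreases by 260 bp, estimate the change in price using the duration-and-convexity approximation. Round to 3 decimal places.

Duration effect: -D_mod·Δy = -9.142 × (-0.026) = +0.237692
Convexity effect: ½·C·(Δy)² = 0.5 × 132.4 × (-0.026)² = +0.0447512
ΔP/P ≈ +0.237692 + 0.0447512 = +0.2824432
ΔP ≈ 128.55 × (+0.2824432) = +36.30807336.

+£36.308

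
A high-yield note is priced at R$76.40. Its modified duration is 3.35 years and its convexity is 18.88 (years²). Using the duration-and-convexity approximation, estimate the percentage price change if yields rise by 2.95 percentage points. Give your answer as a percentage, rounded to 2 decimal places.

Duration effect: -D_mod·Δy = -3.35 × (+0.0295) = -0.098825
Convexity effect: ½·C·(Δy)² = 0.5 × 18.88 × (0.0295)² = +0.00821516
ΔP/P ≈ -0.098825 + 0.00821516 = -0.09060984
= -9.060984%.

-9.06%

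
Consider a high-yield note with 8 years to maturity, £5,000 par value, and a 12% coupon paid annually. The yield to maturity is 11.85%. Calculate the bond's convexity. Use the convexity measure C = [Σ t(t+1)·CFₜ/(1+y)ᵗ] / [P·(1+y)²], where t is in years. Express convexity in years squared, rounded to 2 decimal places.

34.89

With y = 0.1185:
  t   CF        PV=CF/(1+0.1185)^t    t·PV        t(t+1)·PV
  1       600.00       536.4327       536.4327       1,072.8654
  2       600.00       479.6001       959.2002       2,877.6007
  3       600.00       428.7887     1,286.3660       5,145.4638
  4       600.00       383.3604     1,533.4418       7,667.2088
  5       600.00       342.7451     1,713.7257      10,282.3543
  6       600.00       306.4328     1,838.5971      12,870.1797
  7       600.00       273.9677     1,917.7738      15,342.1901
  8     5,600.00     2,286.1258    18,289.0062     164,601.0556
  Σ                  5,037.4534    28,074.5434     219,858.9184
P = 5,037.4534.
Convexity = Σ t(t+1)·PV / [P·(1+y)²] = 219,858.9184 / (5,037.4534 × 1.251042) = 34.88679.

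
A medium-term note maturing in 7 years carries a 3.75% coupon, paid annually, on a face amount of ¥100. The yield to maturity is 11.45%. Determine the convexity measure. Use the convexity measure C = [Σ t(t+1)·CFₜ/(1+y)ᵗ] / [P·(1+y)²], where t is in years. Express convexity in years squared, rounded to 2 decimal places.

With y = 0.1145:
  t   CF        PV=CF/(1+0.1145)^t    t·PV        t(t+1)·PV
  1         3.75         3.3647         3.3647           6.7295
  2         3.75         3.0191         6.0381          18.1143
  3         3.75         2.7089         8.1267          32.5067
  4         3.75         2.4306         9.7223          48.6117
  5         3.75         2.1809        10.9044          65.4263
  6         3.75         1.9568        11.7409          82.1864
  7       103.75        48.5767       340.0366       2,720.2926
  Σ                     64.2376       389.9337       2,973.8675
P = 64.2376.
Convexity = Σ t(t+1)·PV / [P·(1+y)²] = 2,973.8675 / (64.2376 × 1.242110) = 37.27109.

37.27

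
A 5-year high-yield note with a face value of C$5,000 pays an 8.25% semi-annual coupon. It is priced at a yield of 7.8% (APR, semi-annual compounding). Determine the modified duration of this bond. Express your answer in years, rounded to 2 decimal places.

Periodic yield y = 0.039. First find Macaulay duration:
  t   CF        PV=CF/(1+0.039)^t    t·PV
  1       206.25       198.5082       198.5082
  2       206.25       191.0570       382.1139
  3       206.25       183.8854       551.6563
  4       206.25       176.9831       707.9323
  5       206.25       170.3398       851.6992
  6       206.25       163.9459       983.6757
  7       206.25       157.7921     1,104.5444
  8       206.25       151.8692     1,214.9532
  9       206.25       146.1686     1,315.5172
  10    5,206.25     3,551.1543    35,511.5430
  Σ                  5,091.7035    42,822.1434
P = 5,091.7035; Macaulay duration = 42,822.1434 / 5,091.7035 = 8.41018 half-year periods = 4.20509 years.
Modified duration = D_Mac / (1 + y) = 4.20509 / 1.039 = 4.04725 years.

4.05 years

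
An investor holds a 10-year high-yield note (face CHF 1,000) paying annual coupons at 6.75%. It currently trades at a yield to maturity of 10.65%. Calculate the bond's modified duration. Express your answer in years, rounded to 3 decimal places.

Periodic yield y = 0.1065. First find Macaulay duration:
  t   CF        PV=CF/(1+0.1065)^t    t·PV
  1        67.50        61.0032        61.0032
  2        67.50        55.1316       110.2633
  3        67.50        49.8253       149.4758
  4        67.50        45.0296       180.1184
  5        67.50        40.6955       203.4776
  6        67.50        36.7786       220.6716
  7        67.50        33.2387       232.6708
  8        67.50        30.0395       240.3158
  9        67.50        27.1482       244.3338
  10    1,067.50       388.0196     3,880.1963
  Σ                    766.9098     5,522.5267
P = 766.9098; Macaulay duration = 5,522.5267 / 766.9098 = 7.20101 years.
Modified duration = D_Mac / (1 + y) = 7.20101 / 1.1065 = 6.50792 years.

6.508 years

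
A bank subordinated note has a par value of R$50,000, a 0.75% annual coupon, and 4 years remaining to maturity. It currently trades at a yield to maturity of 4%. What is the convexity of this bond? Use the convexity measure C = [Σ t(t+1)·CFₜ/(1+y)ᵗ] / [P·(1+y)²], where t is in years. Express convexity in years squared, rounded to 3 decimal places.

With y = 0.04:
  t   CF        PV=CF/(1+0.04)^t    t·PV        t(t+1)·PV
  1       375.00       360.5769       360.5769         721.1538
  2       375.00       346.7086       693.4172       2,080.2515
  3       375.00       333.3736     1,000.1209       4,000.4836
  4    50,375.00    43,060.7611   172,243.0445     861,215.2225
  Σ                 44,101.4203   174,297.1595     868,017.1114
P = 44,101.4203.
Convexity = Σ t(t+1)·PV / [P·(1+y)²] = 868,017.1114 / (44,101.4203 × 1.081600) = 18.19739.

18.197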